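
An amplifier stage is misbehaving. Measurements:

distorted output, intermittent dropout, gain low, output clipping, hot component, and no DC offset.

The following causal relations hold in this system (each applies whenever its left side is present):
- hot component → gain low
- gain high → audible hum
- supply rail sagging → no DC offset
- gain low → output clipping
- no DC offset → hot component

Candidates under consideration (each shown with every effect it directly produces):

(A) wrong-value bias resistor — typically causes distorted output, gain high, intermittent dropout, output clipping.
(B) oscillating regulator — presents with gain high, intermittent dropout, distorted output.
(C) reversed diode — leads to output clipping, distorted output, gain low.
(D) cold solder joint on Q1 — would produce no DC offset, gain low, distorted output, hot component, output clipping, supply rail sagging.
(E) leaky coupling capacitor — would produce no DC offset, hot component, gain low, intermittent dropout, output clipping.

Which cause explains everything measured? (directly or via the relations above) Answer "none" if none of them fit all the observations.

For each candidate, compare predicted effects to what was observed:
(A) wrong-value bias resistor — fails on gain low, hot component, no DC offset (predicts gain high, not gain low)
(B) oscillating regulator — fails on gain low, output clipping, hot component, no DC offset (predicts gain high, not gain low)
(C) reversed diode — does not account for intermittent dropout, hot component, no DC offset
(D) cold solder joint on Q1 — does not account for intermittent dropout
(E) leaky coupling capacitor — distorted output NO; intermittent dropout yes; gain low yes; output clipping yes; hot component yes; no DC offset yes
No candidate is consistent with all observations.

none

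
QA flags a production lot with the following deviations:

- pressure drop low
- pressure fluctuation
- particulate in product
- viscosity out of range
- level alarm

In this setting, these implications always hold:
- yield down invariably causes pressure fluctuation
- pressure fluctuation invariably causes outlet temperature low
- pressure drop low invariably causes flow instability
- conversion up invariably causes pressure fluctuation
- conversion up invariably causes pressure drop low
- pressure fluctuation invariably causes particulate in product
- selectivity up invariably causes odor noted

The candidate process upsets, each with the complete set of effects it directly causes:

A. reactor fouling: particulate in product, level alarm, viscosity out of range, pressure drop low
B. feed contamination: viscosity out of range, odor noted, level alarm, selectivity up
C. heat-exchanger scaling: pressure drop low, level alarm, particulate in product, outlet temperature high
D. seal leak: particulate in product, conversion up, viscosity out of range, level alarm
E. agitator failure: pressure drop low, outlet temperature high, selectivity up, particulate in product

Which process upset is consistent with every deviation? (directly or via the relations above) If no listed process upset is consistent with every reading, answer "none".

For each candidate, compare predicted effects to what was observed:
(A) reactor fouling — does not account for pressure fluctuation
(B) feed contamination — does not account for pressure drop low, pressure fluctuation, particulate in product
(C) heat-exchanger scaling — does not account for pressure fluctuation, viscosity out of range
(D) seal leak — accounts for every observation (pressure drop low through conversion up → pressure drop low)
(E) agitator failure — pressure drop low +; pressure fluctuation -; particulate in product +; viscosity out of range -; level alarm -
(D) alone accounts for all the evidence.

D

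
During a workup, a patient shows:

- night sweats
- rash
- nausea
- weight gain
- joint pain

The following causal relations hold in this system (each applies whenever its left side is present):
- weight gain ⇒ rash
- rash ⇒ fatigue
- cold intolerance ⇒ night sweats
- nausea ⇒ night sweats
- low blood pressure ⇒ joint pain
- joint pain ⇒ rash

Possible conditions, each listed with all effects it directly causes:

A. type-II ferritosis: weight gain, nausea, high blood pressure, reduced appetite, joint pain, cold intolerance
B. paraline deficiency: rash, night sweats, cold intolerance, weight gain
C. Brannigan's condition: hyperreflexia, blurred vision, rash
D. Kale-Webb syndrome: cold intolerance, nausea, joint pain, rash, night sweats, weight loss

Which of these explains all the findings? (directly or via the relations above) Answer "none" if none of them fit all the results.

For each candidate, compare predicted effects to what was observed:
(A) type-II ferritosis — accounts for every observation (night sweats by nausea → night sweats)
(B) paraline deficiency — does not account for nausea, joint pain
(C) Brannigan's condition — does not account for night sweats, nausea, weight gain, joint pain
(D) Kale-Webb syndrome — night sweats +; rash +; nausea +; weight gain -; joint pain +
Only (A) is consistent with every observation.

A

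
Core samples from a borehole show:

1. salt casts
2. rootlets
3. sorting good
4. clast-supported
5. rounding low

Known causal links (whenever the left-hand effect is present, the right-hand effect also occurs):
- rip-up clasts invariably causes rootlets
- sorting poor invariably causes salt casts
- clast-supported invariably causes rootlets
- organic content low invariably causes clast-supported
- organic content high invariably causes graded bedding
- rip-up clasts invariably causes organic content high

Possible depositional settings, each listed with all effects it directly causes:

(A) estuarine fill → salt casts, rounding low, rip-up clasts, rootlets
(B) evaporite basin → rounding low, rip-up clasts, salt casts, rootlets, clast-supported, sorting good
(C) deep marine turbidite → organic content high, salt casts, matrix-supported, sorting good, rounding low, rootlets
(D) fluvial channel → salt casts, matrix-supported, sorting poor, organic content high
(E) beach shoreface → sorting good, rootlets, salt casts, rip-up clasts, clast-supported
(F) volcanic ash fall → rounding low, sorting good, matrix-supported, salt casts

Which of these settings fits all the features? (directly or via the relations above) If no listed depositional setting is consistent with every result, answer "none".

Testing each hypothesis:
(A) estuarine fill — salt casts +; rootlets +; sorting good -; clast-supported -; rounding low +
(B) evaporite basin — accounts for every observation
(C) deep marine turbidite — salt casts +; rootlets +; sorting good +; clast-supported -; rounding low +
(D) fluvial channel — salt casts +; rootlets -; sorting good -; clast-supported -; rounding low -
(E) beach shoreface — does not account for rounding low
(F) volcanic ash fall — fails on rootlets, clast-supported (predicts matrix-supported, not clast-supported)
Only (B) is consistent with every observation.

B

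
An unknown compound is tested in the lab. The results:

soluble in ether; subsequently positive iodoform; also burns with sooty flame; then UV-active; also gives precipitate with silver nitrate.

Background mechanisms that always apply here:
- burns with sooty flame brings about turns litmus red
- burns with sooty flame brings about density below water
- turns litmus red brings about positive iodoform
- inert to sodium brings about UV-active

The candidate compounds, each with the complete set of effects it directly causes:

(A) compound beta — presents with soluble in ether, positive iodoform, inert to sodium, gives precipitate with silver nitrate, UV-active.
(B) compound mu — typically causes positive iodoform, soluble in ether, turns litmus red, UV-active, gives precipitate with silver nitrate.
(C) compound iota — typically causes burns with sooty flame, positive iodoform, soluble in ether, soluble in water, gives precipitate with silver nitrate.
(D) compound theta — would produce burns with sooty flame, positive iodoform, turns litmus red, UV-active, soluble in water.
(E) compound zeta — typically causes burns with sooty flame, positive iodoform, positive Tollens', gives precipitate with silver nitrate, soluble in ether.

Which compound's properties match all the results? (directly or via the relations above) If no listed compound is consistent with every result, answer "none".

none

For each candidate, compare predicted effects to what was observed:
(A) compound beta — soluble in ether +; positive iodoform +; burns with sooty flame -; UV-active +; gives precipitate with silver nitrate +
(B) compound mu — soluble in ether +; positive iodoform +; burns with sooty flame -; UV-active +; gives precipitate with silver nitrate +
(C) compound iota — soluble in ether +; positive iodoform +; burns with sooty flame +; UV-active -; gives precipitate with silver nitrate +
(D) compound theta — soluble in ether -; positive iodoform +; burns with sooty flame +; UV-active +; gives precipitate with silver nitrate -
(E) compound zeta — soluble in ether +; positive iodoform +; burns with sooty flame +; UV-active -; gives precipitate with silver nitrate +
None of the listed candidates fits everything.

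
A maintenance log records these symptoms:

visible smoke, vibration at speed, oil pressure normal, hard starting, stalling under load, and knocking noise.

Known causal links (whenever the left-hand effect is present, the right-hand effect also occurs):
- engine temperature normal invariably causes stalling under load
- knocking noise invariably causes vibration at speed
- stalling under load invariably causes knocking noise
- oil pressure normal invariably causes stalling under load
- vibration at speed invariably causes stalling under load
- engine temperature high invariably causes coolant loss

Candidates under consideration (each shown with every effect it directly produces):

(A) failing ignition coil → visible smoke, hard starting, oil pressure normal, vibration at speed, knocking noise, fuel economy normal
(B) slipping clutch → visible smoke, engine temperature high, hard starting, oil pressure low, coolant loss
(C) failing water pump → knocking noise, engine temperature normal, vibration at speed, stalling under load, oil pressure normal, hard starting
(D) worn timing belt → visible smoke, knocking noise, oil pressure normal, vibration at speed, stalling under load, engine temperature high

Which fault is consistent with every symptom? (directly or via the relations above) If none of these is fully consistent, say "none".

A

Per-candidate check:
(A) failing ignition coil — accounts for every observation (stalling under load by vibration at speed → stalling under load)
(B) slipping clutch — visible smoke ✓; vibration at speed ✗; oil pressure normal ✗; hard starting ✓; stalling under load ✗; knocking noise ✗
(C) failing water pump — does not account for visible smoke
(D) worn timing belt — does not account for hard starting
(A) alone accounts for all the evidence.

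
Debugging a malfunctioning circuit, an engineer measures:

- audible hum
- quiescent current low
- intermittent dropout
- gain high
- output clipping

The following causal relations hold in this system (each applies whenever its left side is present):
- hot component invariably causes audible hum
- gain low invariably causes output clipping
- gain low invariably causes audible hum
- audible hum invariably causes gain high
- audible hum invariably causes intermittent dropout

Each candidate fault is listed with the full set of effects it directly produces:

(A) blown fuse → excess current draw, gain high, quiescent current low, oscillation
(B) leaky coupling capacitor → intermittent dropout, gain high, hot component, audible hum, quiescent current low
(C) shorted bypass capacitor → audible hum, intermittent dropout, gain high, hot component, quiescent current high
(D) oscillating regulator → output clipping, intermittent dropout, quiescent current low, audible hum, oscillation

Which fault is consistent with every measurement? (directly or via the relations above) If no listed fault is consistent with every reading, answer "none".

Testing each hypothesis:
(A) blown fuse — audible hum NO; quiescent current low yes; intermittent dropout NO; gain high yes; output clipping NO
(B) leaky coupling capacitor — does not account for output clipping
(C) shorted bypass capacitor — audible hum yes; quiescent current low NO; intermittent dropout yes; gain high yes; output clipping NO
(D) oscillating regulator — accounts for every observation (gain high through audible hum → gain high)
Only (D) is consistent with every observation.

D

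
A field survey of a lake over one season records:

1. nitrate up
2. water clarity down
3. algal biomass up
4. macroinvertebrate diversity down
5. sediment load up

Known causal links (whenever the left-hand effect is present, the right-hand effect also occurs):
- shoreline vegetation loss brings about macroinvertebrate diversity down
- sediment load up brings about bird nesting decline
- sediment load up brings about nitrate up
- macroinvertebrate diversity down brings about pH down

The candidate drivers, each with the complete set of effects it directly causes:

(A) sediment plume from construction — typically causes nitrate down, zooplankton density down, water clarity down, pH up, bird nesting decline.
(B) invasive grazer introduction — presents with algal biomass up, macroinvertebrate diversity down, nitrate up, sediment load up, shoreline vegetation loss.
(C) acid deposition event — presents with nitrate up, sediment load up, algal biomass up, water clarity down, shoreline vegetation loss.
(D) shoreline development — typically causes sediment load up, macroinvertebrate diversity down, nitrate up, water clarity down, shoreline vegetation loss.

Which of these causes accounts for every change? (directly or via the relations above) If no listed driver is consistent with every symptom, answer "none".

Per-candidate check:
(A) sediment plume from construction — nitrate up -; water clarity down +; algal biomass up -; macroinvertebrate diversity down -; sediment load up -
(B) invasive grazer introduction — nitrate up +; water clarity down -; algal biomass up +; macroinvertebrate diversity down +; sediment load up +
(C) acid deposition event — nitrate up +; water clarity down +; algal biomass up +; macroinvertebrate diversity down + (through shoreline vegetation loss → macroinvertebrate diversity down); sediment load up +
(D) shoreline development — does not account for algal biomass up
(C) alone accounts for all the evidence.

C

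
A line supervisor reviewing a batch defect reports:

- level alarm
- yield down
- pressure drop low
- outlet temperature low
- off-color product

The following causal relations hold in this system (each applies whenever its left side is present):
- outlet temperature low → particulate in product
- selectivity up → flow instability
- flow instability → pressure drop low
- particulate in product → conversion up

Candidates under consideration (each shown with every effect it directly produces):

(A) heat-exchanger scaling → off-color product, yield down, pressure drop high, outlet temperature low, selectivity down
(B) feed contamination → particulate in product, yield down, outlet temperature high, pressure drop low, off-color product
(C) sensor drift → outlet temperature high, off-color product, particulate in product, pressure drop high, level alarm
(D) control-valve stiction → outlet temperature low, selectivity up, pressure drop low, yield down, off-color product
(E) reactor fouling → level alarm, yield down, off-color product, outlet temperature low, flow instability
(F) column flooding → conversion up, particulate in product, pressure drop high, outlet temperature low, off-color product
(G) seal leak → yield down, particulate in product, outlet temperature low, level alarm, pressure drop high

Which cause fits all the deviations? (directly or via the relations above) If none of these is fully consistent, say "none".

E

Checking each candidate against the observations:
(A) heat-exchanger scaling — level alarm -; yield down +; pressure drop low -; outlet temperature low +; off-color product +
(B) feed contamination — fails on level alarm, outlet temperature low (predicts outlet temperature high, not outlet temperature low)
(C) sensor drift — level alarm +; yield down -; pressure drop low -; outlet temperature low -; off-color product +
(D) control-valve stiction — level alarm -; yield down +; pressure drop low +; outlet temperature low +; off-color product +
(E) reactor fouling — level alarm +; yield down +; pressure drop low + (through flow instability → pressure drop low); outlet temperature low +; off-color product +
(F) column flooding — level alarm -; yield down -; pressure drop low -; outlet temperature low +; off-color product +
(G) seal leak — fails on pressure drop low, off-color product (predicts pressure drop high, not pressure drop low)
(E) is the only candidate with no mismatches.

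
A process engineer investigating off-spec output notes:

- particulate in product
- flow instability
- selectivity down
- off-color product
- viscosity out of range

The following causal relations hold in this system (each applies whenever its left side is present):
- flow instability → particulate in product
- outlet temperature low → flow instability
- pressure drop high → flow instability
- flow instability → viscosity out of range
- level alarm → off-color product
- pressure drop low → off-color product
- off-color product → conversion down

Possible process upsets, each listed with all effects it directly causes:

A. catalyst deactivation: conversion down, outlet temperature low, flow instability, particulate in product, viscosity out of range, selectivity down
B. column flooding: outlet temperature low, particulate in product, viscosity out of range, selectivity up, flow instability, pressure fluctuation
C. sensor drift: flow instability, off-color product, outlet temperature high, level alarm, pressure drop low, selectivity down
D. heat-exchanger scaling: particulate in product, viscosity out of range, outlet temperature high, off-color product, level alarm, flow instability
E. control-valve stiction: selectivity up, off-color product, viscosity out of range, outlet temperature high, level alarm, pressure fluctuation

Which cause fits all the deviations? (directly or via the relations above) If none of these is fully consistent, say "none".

Per-candidate check:
(A) catalyst deactivation — particulate in product yes; flow instability yes; selectivity down yes; off-color product NO; viscosity out of range yes
(B) column flooding — particulate in product yes; flow instability yes; selectivity down NO; off-color product NO; viscosity out of range yes
(C) sensor drift — particulate in product yes (by flow instability → particulate in product); flow instability yes; selectivity down yes; off-color product yes; viscosity out of range yes (by flow instability → viscosity out of range)
(D) heat-exchanger scaling — particulate in product yes; flow instability yes; selectivity down NO; off-color product yes; viscosity out of range yes
(E) control-valve stiction — particulate in product NO; flow instability NO; selectivity down NO; off-color product yes; viscosity out of range yes
(C) is the only candidate with no mismatches.

C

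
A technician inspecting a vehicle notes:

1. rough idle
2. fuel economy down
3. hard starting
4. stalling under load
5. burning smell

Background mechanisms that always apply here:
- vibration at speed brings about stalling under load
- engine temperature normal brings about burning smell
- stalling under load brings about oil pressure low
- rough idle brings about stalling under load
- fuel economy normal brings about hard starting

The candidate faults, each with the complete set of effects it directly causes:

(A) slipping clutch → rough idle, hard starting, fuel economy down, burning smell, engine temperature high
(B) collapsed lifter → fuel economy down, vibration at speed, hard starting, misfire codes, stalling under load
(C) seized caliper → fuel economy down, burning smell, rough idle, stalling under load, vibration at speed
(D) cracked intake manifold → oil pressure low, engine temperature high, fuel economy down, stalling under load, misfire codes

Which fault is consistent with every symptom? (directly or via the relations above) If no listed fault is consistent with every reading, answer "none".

Per-candidate check:
(A) slipping clutch — rough idle ✓; fuel economy down ✓; hard starting ✓; stalling under load ✓ (through rough idle → stalling under load); burning smell ✓
(B) collapsed lifter — does not account for rough idle, burning smell
(C) seized caliper — rough idle ✓; fuel economy down ✓; hard starting ✗; stalling under load ✓; burning smell ✓
(D) cracked intake manifold — rough idle ✗; fuel economy down ✓; hard starting ✗; stalling under load ✓; burning smell ✗
Only (A) is consistent with every observation.

A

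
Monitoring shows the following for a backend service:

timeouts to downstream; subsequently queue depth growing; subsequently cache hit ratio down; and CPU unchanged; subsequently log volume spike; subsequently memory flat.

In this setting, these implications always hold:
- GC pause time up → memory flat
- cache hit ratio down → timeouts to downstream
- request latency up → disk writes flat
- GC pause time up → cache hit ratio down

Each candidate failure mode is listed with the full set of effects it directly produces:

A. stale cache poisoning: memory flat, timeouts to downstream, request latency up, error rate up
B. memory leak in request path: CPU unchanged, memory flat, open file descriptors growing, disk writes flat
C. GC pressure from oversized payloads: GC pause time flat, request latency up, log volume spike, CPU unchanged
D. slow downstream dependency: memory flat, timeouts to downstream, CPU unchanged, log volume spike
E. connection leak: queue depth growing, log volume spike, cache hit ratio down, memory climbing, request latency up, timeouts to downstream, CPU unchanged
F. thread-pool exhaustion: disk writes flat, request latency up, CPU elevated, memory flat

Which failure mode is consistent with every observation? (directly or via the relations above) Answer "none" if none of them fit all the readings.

none

Per-candidate check:
(A) stale cache poisoning — timeouts to downstream +; queue depth growing -; cache hit ratio down -; CPU unchanged -; log volume spike -; memory flat +
(B) memory leak in request path — timeouts to downstream -; queue depth growing -; cache hit ratio down -; CPU unchanged +; log volume spike -; memory flat +
(C) GC pressure from oversized payloads — timeouts to downstream -; queue depth growing -; cache hit ratio down -; CPU unchanged +; log volume spike +; memory flat -
(D) slow downstream dependency — timeouts to downstream +; queue depth growing -; cache hit ratio down -; CPU unchanged +; log volume spike +; memory flat +
(E) connection leak — timeouts to downstream +; queue depth growing +; cache hit ratio down +; CPU unchanged +; log volume spike +; memory flat -
(F) thread-pool exhaustion — timeouts to downstream -; queue depth growing -; cache hit ratio down -; CPU unchanged -; log volume spike -; memory flat +
Every candidate fails on at least one observation.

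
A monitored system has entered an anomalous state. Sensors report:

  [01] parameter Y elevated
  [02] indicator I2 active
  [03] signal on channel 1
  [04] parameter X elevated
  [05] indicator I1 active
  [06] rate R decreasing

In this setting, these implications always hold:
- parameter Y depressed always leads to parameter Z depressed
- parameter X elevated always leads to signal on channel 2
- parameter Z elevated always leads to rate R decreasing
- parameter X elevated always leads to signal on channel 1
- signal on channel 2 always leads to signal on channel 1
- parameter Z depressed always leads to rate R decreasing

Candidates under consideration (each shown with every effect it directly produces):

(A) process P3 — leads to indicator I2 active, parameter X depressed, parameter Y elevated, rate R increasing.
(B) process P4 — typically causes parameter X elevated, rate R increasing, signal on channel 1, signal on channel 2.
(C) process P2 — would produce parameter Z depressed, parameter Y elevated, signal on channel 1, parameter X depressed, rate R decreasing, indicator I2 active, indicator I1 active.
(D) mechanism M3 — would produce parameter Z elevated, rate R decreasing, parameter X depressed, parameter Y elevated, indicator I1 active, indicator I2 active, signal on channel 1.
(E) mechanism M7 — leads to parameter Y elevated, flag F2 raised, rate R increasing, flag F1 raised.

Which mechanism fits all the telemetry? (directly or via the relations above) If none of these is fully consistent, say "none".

none

Testing each hypothesis:
(A) process P3 — parameter Y elevated ✓; indicator I2 active ✓; signal on channel 1 ✗; parameter X elevated ✗; indicator I1 active ✗; rate R decreasing ✗
(B) process P4 — parameter Y elevated ✗; indicator I2 active ✗; signal on channel 1 ✓; parameter X elevated ✓; indicator I1 active ✗; rate R decreasing ✗
(C) process P2 — fails on parameter X elevated (predicts parameter X depressed, not parameter X elevated)
(D) mechanism M3 — parameter Y elevated ✓; indicator I2 active ✓; signal on channel 1 ✓; parameter X elevated ✗; indicator I1 active ✓; rate R decreasing ✓
(E) mechanism M7 — parameter Y elevated ✓; indicator I2 active ✗; signal on channel 1 ✗; parameter X elevated ✗; indicator I1 active ✗; rate R decreasing ✗
No candidate is consistent with all observations.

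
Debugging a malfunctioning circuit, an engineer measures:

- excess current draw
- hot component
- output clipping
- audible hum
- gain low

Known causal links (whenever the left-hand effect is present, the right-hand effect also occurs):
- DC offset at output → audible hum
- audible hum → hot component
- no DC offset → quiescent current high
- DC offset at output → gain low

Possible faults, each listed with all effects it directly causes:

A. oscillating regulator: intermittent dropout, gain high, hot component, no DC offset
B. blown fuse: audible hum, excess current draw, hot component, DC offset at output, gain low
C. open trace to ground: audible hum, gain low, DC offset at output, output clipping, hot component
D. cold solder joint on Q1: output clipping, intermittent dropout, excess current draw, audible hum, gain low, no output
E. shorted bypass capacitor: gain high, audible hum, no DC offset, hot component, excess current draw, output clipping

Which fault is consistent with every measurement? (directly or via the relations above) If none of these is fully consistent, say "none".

Testing each hypothesis:
(A) oscillating regulator — excess current draw -; hot component +; output clipping -; audible hum -; gain low -
(B) blown fuse — excess current draw +; hot component +; output clipping -; audible hum +; gain low +
(C) open trace to ground — does not account for excess current draw
(D) cold solder joint on Q1 — accounts for every observation (hot component by audible hum → hot component)
(E) shorted bypass capacitor — excess current draw +; hot component +; output clipping +; audible hum +; gain low -
Only (D) is consistent with every observation.

D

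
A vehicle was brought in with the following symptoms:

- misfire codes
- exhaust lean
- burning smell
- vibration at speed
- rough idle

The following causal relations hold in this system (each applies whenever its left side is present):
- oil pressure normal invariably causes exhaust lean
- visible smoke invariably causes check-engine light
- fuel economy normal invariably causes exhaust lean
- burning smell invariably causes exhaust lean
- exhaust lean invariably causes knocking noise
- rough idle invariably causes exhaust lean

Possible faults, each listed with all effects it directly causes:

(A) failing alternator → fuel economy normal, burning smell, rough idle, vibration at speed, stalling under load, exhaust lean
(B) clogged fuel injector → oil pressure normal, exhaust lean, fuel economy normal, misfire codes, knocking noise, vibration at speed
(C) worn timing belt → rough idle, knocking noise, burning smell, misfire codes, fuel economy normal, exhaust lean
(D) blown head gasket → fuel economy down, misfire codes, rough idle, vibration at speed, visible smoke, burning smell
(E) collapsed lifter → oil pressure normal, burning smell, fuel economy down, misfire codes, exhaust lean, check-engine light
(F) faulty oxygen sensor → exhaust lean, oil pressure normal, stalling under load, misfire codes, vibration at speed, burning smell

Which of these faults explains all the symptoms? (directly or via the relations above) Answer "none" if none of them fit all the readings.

D

Per-candidate check:
(A) failing alternator — does not account for misfire codes
(B) clogged fuel injector — does not account for burning smell, rough idle
(C) worn timing belt — misfire codes +; exhaust lean +; burning smell +; vibration at speed -; rough idle +
(D) blown head gasket — accounts for every observation (exhaust lean by burning smell → exhaust lean)
(E) collapsed lifter — does not account for vibration at speed, rough idle
(F) faulty oxygen sensor — misfire codes +; exhaust lean +; burning smell +; vibration at speed +; rough idle -
Only (D) is consistent with every observation.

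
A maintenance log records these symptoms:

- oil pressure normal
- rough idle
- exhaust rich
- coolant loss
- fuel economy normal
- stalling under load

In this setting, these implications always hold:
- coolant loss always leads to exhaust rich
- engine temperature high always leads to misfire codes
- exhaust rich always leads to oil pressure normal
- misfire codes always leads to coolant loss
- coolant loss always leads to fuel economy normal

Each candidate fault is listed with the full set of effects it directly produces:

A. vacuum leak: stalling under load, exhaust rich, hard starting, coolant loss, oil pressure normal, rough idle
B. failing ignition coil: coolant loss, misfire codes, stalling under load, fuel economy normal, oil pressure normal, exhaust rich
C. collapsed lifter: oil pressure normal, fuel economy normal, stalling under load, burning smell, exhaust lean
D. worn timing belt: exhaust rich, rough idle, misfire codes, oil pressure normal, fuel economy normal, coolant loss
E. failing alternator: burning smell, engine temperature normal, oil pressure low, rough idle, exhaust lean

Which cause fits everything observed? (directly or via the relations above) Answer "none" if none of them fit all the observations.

Per-candidate check:
(A) vacuum leak — accounts for every observation (fuel economy normal by coolant loss → fuel economy normal)
(B) failing ignition coil — does not account for rough idle
(C) collapsed lifter — fails on rough idle, exhaust rich, coolant loss (predicts exhaust lean, not exhaust rich)
(D) worn timing belt — oil pressure normal yes; rough idle yes; exhaust rich yes; coolant loss yes; fuel economy normal yes; stalling under load NO
(E) failing alternator — fails on oil pressure normal, exhaust rich, coolant loss, fuel economy normal, stalling under load (predicts oil pressure low, not oil pressure normal; predicts exhaust lean, not exhaust rich)
(A) is the only candidate with no mismatches.

A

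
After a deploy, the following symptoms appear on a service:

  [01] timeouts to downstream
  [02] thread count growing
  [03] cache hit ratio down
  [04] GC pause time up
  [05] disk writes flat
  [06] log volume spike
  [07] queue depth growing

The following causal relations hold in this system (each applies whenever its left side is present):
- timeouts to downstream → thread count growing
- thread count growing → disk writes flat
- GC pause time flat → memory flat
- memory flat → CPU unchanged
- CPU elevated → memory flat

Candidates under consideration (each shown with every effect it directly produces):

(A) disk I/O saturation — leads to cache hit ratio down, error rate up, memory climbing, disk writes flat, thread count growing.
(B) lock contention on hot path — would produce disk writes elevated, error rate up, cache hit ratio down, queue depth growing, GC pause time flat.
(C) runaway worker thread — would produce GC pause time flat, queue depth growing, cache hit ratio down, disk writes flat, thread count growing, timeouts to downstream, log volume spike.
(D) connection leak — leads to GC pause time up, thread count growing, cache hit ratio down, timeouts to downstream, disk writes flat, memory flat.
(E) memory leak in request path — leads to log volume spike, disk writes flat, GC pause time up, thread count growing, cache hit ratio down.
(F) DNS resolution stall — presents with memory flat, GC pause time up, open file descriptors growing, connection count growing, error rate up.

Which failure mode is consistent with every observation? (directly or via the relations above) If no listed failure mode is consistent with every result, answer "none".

For each candidate, compare predicted effects to what was observed:
(A) disk I/O saturation — does not account for timeouts to downstream, GC pause time up, log volume spike, queue depth growing
(B) lock contention on hot path — timeouts to downstream -; thread count growing -; cache hit ratio down +; GC pause time up -; disk writes flat -; log volume spike -; queue depth growing +
(C) runaway worker thread — timeouts to downstream +; thread count growing +; cache hit ratio down +; GC pause time up -; disk writes flat +; log volume spike +; queue depth growing +
(D) connection leak — does not account for log volume spike, queue depth growing
(E) memory leak in request path — timeouts to downstream -; thread count growing +; cache hit ratio down +; GC pause time up +; disk writes flat +; log volume spike +; queue depth growing -
(F) DNS resolution stall — does not account for timeouts to downstream, thread count growing, cache hit ratio down, disk writes flat, log volume spike, queue depth growing
None of the listed candidates fits everything.

none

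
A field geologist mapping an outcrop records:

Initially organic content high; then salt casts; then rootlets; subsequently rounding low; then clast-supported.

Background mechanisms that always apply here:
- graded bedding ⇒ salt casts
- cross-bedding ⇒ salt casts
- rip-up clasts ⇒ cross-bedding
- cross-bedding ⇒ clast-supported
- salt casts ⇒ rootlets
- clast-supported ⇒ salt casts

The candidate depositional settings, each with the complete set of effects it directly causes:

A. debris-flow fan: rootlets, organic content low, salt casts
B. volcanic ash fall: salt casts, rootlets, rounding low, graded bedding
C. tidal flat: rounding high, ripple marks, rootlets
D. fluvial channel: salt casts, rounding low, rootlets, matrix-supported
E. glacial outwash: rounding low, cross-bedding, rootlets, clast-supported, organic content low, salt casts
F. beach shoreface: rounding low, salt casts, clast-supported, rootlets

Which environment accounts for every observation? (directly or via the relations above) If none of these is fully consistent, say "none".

Checking each candidate against the observations:
(A) debris-flow fan — fails on organic content high, rounding low, clast-supported (predicts organic content low, not organic content high)
(B) volcanic ash fall — organic content high -; salt casts +; rootlets +; rounding low +; clast-supported -
(C) tidal flat — fails on organic content high, salt casts, rounding low, clast-supported (predicts rounding high, not rounding low)
(D) fluvial channel — organic content high -; salt casts +; rootlets +; rounding low +; clast-supported -
(E) glacial outwash — organic content high -; salt casts +; rootlets +; rounding low +; clast-supported +
(F) beach shoreface — does not account for organic content high
No candidate is consistent with all observations.

none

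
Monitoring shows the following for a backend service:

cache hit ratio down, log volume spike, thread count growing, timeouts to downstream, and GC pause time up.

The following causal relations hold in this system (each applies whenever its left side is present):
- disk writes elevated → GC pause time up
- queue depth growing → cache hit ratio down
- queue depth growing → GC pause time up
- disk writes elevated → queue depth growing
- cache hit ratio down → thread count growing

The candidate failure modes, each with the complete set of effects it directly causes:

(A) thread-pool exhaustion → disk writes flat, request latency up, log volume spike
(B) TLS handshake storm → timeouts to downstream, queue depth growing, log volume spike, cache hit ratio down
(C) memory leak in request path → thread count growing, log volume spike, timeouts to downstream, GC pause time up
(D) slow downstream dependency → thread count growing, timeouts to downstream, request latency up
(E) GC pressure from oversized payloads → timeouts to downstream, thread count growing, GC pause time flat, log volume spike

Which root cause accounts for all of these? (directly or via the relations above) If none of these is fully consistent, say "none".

Per-candidate check:
(A) thread-pool exhaustion — does not account for cache hit ratio down, thread count growing, timeouts to downstream, GC pause time up
(B) TLS handshake storm — cache hit ratio down yes; log volume spike yes; thread count growing yes (via cache hit ratio down → thread count growing); timeouts to downstream yes; GC pause time up yes (via queue depth growing → GC pause time up)
(C) memory leak in request path — cache hit ratio down NO; log volume spike yes; thread count growing yes; timeouts to downstream yes; GC pause time up yes
(D) slow downstream dependency — does not account for cache hit ratio down, log volume spike, GC pause time up
(E) GC pressure from oversized payloads — cache hit ratio down NO; log volume spike yes; thread count growing yes; timeouts to downstream yes; GC pause time up NO
Only (B) is consistent with every observation.

B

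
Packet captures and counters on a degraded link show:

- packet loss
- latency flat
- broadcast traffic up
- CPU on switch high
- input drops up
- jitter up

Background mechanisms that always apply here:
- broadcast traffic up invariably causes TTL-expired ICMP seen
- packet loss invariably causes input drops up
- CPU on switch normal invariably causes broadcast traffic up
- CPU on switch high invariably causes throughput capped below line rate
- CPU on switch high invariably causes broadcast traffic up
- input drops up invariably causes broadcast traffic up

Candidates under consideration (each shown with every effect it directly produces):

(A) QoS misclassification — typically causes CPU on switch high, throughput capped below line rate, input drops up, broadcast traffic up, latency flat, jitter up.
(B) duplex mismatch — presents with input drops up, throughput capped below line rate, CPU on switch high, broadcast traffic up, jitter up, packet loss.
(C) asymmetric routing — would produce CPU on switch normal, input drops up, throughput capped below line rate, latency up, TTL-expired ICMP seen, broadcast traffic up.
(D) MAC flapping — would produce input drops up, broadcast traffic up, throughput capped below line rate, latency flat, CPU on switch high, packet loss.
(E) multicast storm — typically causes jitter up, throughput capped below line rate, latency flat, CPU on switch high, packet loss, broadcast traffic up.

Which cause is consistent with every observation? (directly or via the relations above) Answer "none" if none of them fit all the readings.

E

For each candidate, compare predicted effects to what was observed:
(A) QoS misclassification — does not account for packet loss
(B) duplex mismatch — packet loss match; latency flat miss; broadcast traffic up match; CPU on switch high match; input drops up match; jitter up match
(C) asymmetric routing — packet loss miss; latency flat miss; broadcast traffic up match; CPU on switch high miss; input drops up match; jitter up miss
(D) MAC flapping — does not account for jitter up
(E) multicast storm — accounts for every observation (input drops up by packet loss → input drops up)
Only (E) is consistent with every observation.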